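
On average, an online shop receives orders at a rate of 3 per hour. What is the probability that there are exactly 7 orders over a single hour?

0.0216

With mean μ = 3 per hour,
P(N = 7) = e^(−μ) μ^7/7! = e^(−3) · 3^7/5040 ≈ 0.0216.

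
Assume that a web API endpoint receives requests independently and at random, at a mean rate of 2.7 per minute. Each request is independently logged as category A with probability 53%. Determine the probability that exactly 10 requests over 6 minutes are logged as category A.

Thinning: the requests that are logged as category A themselves form a Poisson process with rate 0.53 × 2.7 = 1.431 per minute.
Over the interval, μ = 1.431 × 6 = 8.586 (6 minutes).
P(N = 10) = e^(−8.586) · 8.586^10/10! ≈ 0.1120.

0.1120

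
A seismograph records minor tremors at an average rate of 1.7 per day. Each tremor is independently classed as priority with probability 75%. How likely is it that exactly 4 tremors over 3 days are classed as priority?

Thinning: the tremors that are classed as priority themselves form a Poisson process with rate 0.75 × 1.7 = 1.275 per day.
Over the interval, μ = 1.275 × 3 = 3.825 (3 days).
P(N = 4) = e^(−3.825) · 3.825^4/4! ≈ 0.1946.

0.1946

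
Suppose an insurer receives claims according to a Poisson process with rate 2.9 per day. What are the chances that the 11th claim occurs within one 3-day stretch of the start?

Over the interval, μ = 2.9 × 3 = 8.7 (a 3-day stretch = 3 days).
The 11th arrival falls in the interval iff at least 11 events occur there: P(S_11 ≤ t) = P(N ≥ 11) = 1 − P(N ≤ 10) ≈ 0.2591.

0.2591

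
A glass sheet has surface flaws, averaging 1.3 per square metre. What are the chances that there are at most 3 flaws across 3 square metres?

0.4532

Over the interval, μ = 1.3 × 3 = 3.9 (3 square metres).
P(N ≤ 3) = Σ_{j=0}^{3} e^(−μ) μ^j/j! ≈ 0.4532.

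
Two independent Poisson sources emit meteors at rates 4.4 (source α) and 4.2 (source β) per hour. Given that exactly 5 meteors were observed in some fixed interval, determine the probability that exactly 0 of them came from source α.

Given the total, each event is independently from source α with probability p = λ_α/(λ_α+λ_β) = 4.4/8.6 ≈ 0.5116.
So K ~ Binomial(5, 4.4/8.6): P(K = 0) = C(5,0) · (4.4/8.6)^0 · (4.2/8.6)^5 ≈ 0.0278.

0.0278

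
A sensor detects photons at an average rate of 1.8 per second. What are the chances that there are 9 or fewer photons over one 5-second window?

Over the interval, μ = 1.8 × 5 = 9 (a 5-second window = 5 seconds).
P(N ≤ 9) = Σ_{j=0}^{9} e^(−μ) μ^j/j! ≈ 0.5874.

0.5874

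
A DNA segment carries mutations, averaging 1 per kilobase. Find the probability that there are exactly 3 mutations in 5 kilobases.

Over the interval, μ = 1 × 5 = 5 (5 kilobases).
P(N = 3) = e^(−μ) μ^3/3! = e^(−5) · 5^3/6 ≈ 0.1404.

0.1404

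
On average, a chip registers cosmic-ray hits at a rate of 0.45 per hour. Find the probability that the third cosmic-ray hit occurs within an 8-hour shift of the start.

0.6973

Over the interval, μ = 0.45 × 8 = 3.6 (an 8-hour shift = 8 hours).
The third arrival falls in the interval iff at least 3 events occur there: P(S_3 ≤ t) = P(N ≥ 3) = 1 − P(N ≤ 2) ≈ 0.6973.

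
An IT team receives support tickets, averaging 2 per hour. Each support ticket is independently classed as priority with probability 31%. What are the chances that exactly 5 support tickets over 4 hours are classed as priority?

Thinning: the support tickets that are classed as priority themselves form a Poisson process with rate 0.31 × 2 = 0.62 per hour.
Over the interval, μ = 0.62 × 4 = 2.48 (4 hours).
P(N = 5) = e^(−2.48) · 2.48^5/5! ≈ 0.0655.

0.0655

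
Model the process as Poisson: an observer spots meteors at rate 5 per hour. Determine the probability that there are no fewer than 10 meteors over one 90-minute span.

0.2236

Over the interval, μ = 5 × 1.5 = 7.5 (a 90-minute span = 1.5 hours).
P(N ≥ 10) = 1 − P(N ≤ 9) = 1 − Σ_{j=0}^{9} e^(−μ) μ^j/j! ≈ 0.2236.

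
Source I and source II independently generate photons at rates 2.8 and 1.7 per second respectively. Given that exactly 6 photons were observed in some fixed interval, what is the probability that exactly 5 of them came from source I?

0.2114

Given the total, each event is independently from source I with probability p = λ_I/(λ_I+λ_II) = 2.8/4.5 ≈ 0.6222.
So K ~ Binomial(6, 2.8/4.5): P(K = 5) = C(6,5) · (2.8/4.5)^5 · (1.7/4.5)^1 ≈ 0.2114.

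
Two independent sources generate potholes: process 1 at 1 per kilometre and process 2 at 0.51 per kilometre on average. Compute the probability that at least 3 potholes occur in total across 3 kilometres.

0.8298

Independent Poisson processes superpose: combined rate λ = 1 + 0.51 = 1.51 per kilometre.
Over the interval, μ = 1.51 × 3 = 4.53 (3 kilometres).
P(N ≥ 3) = 1 − P(N ≤ 2) ≈ 0.8298.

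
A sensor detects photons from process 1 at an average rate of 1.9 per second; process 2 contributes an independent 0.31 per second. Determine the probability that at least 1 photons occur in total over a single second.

Independent Poisson processes superpose: combined rate λ = 1.9 + 0.31 = 2.21 per second.
So μ = 2.21.
P(N ≥ 1) = 1 − P(N ≤ 0) ≈ 0.8903.

0.8903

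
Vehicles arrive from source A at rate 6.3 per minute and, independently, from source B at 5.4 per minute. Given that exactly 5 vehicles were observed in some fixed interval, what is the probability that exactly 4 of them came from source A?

0.1940

Given the total, each event is independently from source A with probability p = λ_A/(λ_A+λ_B) = 6.3/11.7 ≈ 0.5385.
So K ~ Binomial(5, 6.3/11.7): P(K = 4) = C(5,4) · (6.3/11.7)^4 · (5.4/11.7)^1 ≈ 0.1940.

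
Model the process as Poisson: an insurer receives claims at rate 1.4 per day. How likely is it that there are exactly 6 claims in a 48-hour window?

0.0407

Over the interval, μ = 1.4 × 2 = 2.8 (a 48-hour window = 2 days).
P(N = 6) = e^(−μ) μ^6/6! = e^(−2.8) · 2.8^6/720 ≈ 0.0407.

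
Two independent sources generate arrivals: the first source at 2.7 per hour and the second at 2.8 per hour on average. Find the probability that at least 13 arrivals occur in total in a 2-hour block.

0.3113

Independent Poisson processes superpose: combined rate λ = 2.7 + 2.8 = 5.5 per hour.
Over the interval, μ = 5.5 × 2 = 11 (a 2-hour block = 2 hours).
P(N ≥ 13) = 1 − P(N ≤ 12) ≈ 0.3113.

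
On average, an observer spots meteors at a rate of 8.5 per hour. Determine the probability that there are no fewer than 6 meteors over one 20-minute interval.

Over the interval, μ = 8.5 × 1/3 ≈ 2.83333 (a 20-minute interval = 1/3 hours).
P(N ≥ 6) = 1 − P(N ≤ 5) = 1 − Σ_{j=0}^{5} e^(−μ) μ^j/j! ≈ 0.0681.

0.0681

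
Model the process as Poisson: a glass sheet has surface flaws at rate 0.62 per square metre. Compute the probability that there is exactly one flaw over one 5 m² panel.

0.1397

Over the interval, μ = 0.62 × 5 = 3.1 (a 5 m² panel = 5 square metres).
P(N = 1) = e^(−μ) μ^1/1! = e^(−3.1) · 3.1^1/1 ≈ 0.1397.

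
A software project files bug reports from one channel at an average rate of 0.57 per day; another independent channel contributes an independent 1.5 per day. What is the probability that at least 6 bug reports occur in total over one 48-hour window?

0.2371

Independent Poisson processes superpose: combined rate λ = 0.57 + 1.5 = 2.07 per day.
Over the interval, μ = 2.07 × 2 = 4.14 (a 48-hour window = 2 days).
P(N ≥ 6) = 1 − P(N ≤ 5) ≈ 0.2371.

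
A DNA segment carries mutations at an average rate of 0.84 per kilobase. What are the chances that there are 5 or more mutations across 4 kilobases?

0.2484

Over the interval, μ = 0.84 × 4 = 3.36 (4 kilobases).
P(N ≥ 5) = 1 − P(N ≤ 4) = 1 − Σ_{j=0}^{4} e^(−μ) μ^j/j! ≈ 0.2484.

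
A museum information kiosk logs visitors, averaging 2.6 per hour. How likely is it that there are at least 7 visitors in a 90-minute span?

0.1005

Over the interval, μ = 2.6 × 1.5 = 3.9 (a 90-minute span = 1.5 hours).
P(N ≥ 7) = 1 − P(N ≤ 6) = 1 − Σ_{j=0}^{6} e^(−μ) μ^j/j! ≈ 0.1005.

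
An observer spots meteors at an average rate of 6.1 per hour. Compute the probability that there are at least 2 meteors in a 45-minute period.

Over the interval, μ = 6.1 × 0.75 = 4.575 (a 45-minute period = 0.75 hours).
P(N ≥ 2) = 1 − P(N ≤ 1) = 1 − Σ_{j=0}^{1} e^(−μ) μ^j/j! ≈ 0.9425.

0.9425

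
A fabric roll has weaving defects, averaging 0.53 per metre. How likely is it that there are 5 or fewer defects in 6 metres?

0.8969

Over the interval, μ = 0.53 × 6 = 3.18 (6 metres).
P(N ≤ 5) = Σ_{j=0}^{5} e^(−μ) μ^j/j! ≈ 0.8969.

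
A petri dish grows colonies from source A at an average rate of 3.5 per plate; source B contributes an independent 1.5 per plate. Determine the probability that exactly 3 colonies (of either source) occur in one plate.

Independent Poisson processes superpose: combined rate λ = 3.5 + 1.5 = 5 per plate.
So μ = 5.
P(N = 3) = e^(−5) · 5^3/3! ≈ 0.1404.

0.1404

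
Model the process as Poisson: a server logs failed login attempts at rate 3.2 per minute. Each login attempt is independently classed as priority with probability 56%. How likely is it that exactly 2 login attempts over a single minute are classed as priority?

Thinning: the login attempts that are classed as priority themselves form a Poisson process with rate 0.56 × 3.2 = 1.792 per minute.
So μ = 1.792.
P(N = 2) = e^(−1.792) · 1.792^2/2! ≈ 0.2675.

0.2675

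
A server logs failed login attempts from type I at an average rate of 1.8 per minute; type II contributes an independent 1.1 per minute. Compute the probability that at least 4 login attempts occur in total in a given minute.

Independent Poisson processes superpose: combined rate λ = 1.8 + 1.1 = 2.9 per minute.
So μ = 2.9.
P(N ≥ 4) = 1 − P(N ≤ 3) ≈ 0.3304.

0.3304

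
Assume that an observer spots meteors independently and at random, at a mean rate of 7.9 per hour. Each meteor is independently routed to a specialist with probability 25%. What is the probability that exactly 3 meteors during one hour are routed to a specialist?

0.1782

Thinning: the meteors that are routed to a specialist themselves form a Poisson process with rate 0.25 × 7.9 = 1.975 per hour.
So μ = 1.975.
P(N = 3) = e^(−1.975) · 1.975^3/3! ≈ 0.1782.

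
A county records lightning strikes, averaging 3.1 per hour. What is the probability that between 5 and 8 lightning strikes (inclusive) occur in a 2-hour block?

0.5667

Over the interval, μ = 3.1 × 2 = 6.2 (a 2-hour block = 2 hours).
P(5 ≤ N ≤ 8) = Σ_{j=5}^{8} e^(−6.2) · 6.2^j/j! ≈ 0.5667.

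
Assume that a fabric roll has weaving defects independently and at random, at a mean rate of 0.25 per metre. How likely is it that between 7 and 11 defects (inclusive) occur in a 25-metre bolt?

0.4075

Over the interval, μ = 0.25 × 25 = 6.25 (a 25-metre bolt = 25 metres).
P(7 ≤ N ≤ 11) = Σ_{j=7}^{11} e^(−6.25) · 6.25^j/j! ≈ 0.4075.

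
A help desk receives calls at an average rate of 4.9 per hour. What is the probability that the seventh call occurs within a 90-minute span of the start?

0.6010

Over the interval, μ = 4.9 × 1.5 = 7.35 (a 90-minute span = 1.5 hours).
The seventh arrival falls in the interval iff at least 7 events occur there: P(S_7 ≤ t) = P(N ≥ 7) = 1 − P(N ≤ 6) ≈ 0.6010.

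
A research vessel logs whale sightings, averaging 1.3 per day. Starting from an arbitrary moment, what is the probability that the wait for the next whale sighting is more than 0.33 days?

0.6512

The wait for the next event is exponential with rate λ = 1.3 per day.
P(T > 0.33) = e^(−λt) = e^(−1.3 × 0.33) = e^(−0.429) ≈ 0.6512.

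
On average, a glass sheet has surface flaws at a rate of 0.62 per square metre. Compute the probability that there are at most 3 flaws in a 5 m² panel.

Over the interval, μ = 0.62 × 5 = 3.1 (a 5 m² panel = 5 square metres).
P(N ≤ 3) = Σ_{j=0}^{3} e^(−μ) μ^j/j! ≈ 0.6248.

0.6248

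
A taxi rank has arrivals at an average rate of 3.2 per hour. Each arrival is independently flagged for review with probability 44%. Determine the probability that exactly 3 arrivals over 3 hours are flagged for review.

0.1839

Thinning: the arrivals that are flagged for review themselves form a Poisson process with rate 0.44 × 3.2 = 1.408 per hour.
Over the interval, μ = 1.408 × 3 = 4.224 (3 hours).
P(N = 3) = e^(−4.224) · 4.224^3/3! ≈ 0.1839.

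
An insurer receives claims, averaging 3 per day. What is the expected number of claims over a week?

E[N] = λt = 3 × 7 = 21 (a week = 7 days).

21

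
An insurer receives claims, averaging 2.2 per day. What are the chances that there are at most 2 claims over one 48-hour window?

0.1851

Over the interval, μ = 2.2 × 2 = 4.4 (a 48-hour window = 2 days).
P(N ≤ 2) = Σ_{j=0}^{2} e^(−μ) μ^j/j! ≈ 0.1851.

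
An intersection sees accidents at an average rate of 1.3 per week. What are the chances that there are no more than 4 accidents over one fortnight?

Over the interval, μ = 1.3 × 2 = 2.6 (a fortnight = 2 weeks).
P(N ≤ 4) = Σ_{j=0}^{4} e^(−μ) μ^j/j! ≈ 0.8774.

0.8774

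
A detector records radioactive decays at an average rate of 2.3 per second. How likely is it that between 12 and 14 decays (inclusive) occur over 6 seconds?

Over the interval, μ = 2.3 × 6 = 13.8 (6 seconds).
P(12 ≤ N ≤ 14) = Σ_{j=12}^{14} e^(−13.8) · 13.8^j/j! ≈ 0.3144.

0.3144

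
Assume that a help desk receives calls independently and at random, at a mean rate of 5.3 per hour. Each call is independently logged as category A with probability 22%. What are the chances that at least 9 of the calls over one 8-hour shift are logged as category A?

Thinning: the calls that are logged as category A themselves form a Poisson process with rate 0.22 × 5.3 = 1.166 per hour.
Over the interval, μ = 1.166 × 8 = 9.328 (an 8-hour shift = 8 hours).
P(N ≥ 9) = 1 − P(N ≤ 8) ≈ 0.5867.

0.5867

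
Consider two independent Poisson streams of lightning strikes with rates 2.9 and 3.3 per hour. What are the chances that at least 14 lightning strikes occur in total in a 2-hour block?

0.3613

Independent Poisson processes superpose: combined rate λ = 2.9 + 3.3 = 6.2 per hour.
Over the interval, μ = 6.2 × 2 = 12.4 (a 2-hour block = 2 hours).
P(N ≥ 14) = 1 − P(N ≤ 13) ≈ 0.3613.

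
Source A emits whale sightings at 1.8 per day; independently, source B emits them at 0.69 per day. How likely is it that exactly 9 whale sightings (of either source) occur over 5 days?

0.0776

Independent Poisson processes superpose: combined rate λ = 1.8 + 0.69 = 2.49 per day.
Over the interval, μ = 2.49 × 5 = 12.45 (5 days).
P(N = 9) = e^(−12.45) · 12.45^9/9! ≈ 0.0776.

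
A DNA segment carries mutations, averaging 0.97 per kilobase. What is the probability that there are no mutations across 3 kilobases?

0.0545

Over the interval, μ = 0.97 × 3 = 2.91 (3 kilobases).
P(N = 0) = e^(−μ) μ^0/0! = e^(−2.91) · 2.91^0/1 ≈ 0.0545.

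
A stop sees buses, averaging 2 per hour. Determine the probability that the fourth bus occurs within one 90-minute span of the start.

0.3528

Over the interval, μ = 2 × 1.5 = 3 (a 90-minute span = 1.5 hours).
The fourth arrival falls in the interval iff at least 4 events occur there: P(S_4 ≤ t) = P(N ≥ 4) = 1 − P(N ≤ 3) ≈ 0.3528.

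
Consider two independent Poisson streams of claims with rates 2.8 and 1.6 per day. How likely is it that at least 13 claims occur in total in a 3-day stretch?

0.5587

Independent Poisson processes superpose: combined rate λ = 2.8 + 1.6 = 4.4 per day.
Over the interval, μ = 4.4 × 3 = 13.2 (a 3-day stretch = 3 days).
P(N ≥ 13) = 1 − P(N ≤ 12) ≈ 0.5587.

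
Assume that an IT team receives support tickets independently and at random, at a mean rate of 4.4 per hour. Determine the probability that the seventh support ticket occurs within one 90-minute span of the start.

Over the interval, μ = 4.4 × 1.5 = 6.6 (a 90-minute span = 1.5 hours).
The seventh arrival falls in the interval iff at least 7 events occur there: P(S_7 ≤ t) = P(N ≥ 7) = 1 − P(N ≤ 6) ≈ 0.4892.

0.4892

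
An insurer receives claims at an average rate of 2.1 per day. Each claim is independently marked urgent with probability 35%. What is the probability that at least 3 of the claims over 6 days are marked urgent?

Thinning: the claims that are marked urgent themselves form a Poisson process with rate 0.35 × 2.1 = 0.735 per day.
Over the interval, μ = 0.735 × 6 = 4.41 (6 days).
P(N ≥ 3) = 1 − P(N ≤ 2) ≈ 0.8160.

0.8160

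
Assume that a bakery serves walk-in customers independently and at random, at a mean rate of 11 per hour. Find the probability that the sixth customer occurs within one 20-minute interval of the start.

Over the interval, μ = 11 × 1/3 ≈ 3.66667 (a 20-minute interval = 1/3 hours).
The sixth arrival falls in the interval iff at least 6 events occur there: P(S_6 ≤ t) = P(N ≥ 6) = 1 − P(N ≤ 5) ≈ 0.1652.

0.1652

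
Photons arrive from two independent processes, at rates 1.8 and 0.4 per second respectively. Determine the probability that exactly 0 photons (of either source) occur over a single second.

Independent Poisson processes superpose: combined rate λ = 1.8 + 0.4 = 2.2 per second.
So μ = 2.2.
P(N = 0) = e^(−2.2) · 2.2^0/0! ≈ 0.1108.

0.1108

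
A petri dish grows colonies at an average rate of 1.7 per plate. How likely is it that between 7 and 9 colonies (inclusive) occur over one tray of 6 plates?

Over the interval, μ = 1.7 × 6 = 10.2 (a tray of 6 plates = 6 plates).
P(7 ≤ N ≤ 9) = Σ_{j=7}^{9} e^(−10.2) · 10.2^j/j! ≈ 0.3151.

0.3151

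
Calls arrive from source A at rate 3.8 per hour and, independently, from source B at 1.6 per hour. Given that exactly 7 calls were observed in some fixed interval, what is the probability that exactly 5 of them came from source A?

Given the total, each event is independently from source A with probability p = λ_A/(λ_A+λ_B) = 3.8/5.4 ≈ 0.7037.
So K ~ Binomial(7, 3.8/5.4): P(K = 5) = C(7,5) · (3.8/5.4)^5 · (1.6/5.4)^2 ≈ 0.3181.

0.3181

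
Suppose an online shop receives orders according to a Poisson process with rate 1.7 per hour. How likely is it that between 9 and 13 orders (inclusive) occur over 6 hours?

0.5387

Over the interval, μ = 1.7 × 6 = 10.2 (6 hours).
P(9 ≤ N ≤ 13) = Σ_{j=9}^{13} e^(−10.2) · 10.2^j/j! ≈ 0.5387.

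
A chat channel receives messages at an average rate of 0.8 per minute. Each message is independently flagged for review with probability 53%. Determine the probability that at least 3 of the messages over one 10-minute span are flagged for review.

0.7950

Thinning: the messages that are flagged for review themselves form a Poisson process with rate 0.53 × 0.8 = 0.424 per minute.
Over the interval, μ = 0.424 × 10 = 4.24 (a 10-minute span = 10 minutes).
P(N ≥ 3) = 1 − P(N ≤ 2) ≈ 0.7950.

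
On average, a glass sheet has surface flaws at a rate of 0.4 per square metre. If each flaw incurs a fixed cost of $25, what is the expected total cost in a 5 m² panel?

E[N] = 0.4 × 5 = 2 (a 5 m² panel = 5 square metres); E[cost] = 2 × $25 = $50.

$50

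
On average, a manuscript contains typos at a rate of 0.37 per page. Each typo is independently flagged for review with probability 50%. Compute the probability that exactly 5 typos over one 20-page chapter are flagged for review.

0.1429

Thinning: the typos that are flagged for review themselves form a Poisson process with rate 0.5 × 0.37 = 0.185 per page.
Over the interval, μ = 0.185 × 20 = 3.7 (a 20-page chapter = 20 pages).
P(N = 5) = e^(−3.7) · 3.7^5/5! ≈ 0.1429.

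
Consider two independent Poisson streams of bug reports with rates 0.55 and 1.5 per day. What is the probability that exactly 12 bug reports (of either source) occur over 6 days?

0.1139

Independent Poisson processes superpose: combined rate λ = 0.55 + 1.5 = 2.05 per day.
Over the interval, μ = 2.05 × 6 = 12.3 (6 days).
P(N = 12) = e^(−12.3) · 12.3^12/12! ≈ 0.1139.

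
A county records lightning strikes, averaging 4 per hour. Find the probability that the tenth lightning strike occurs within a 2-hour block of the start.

0.2834

Over the interval, μ = 4 × 2 = 8 (a 2-hour block = 2 hours).
The tenth arrival falls in the interval iff at least 10 events occur there: P(S_10 ≤ t) = P(N ≥ 10) = 1 − P(N ≤ 9) ≈ 0.2834.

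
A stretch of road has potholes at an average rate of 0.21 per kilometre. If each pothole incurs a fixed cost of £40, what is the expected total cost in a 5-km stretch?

E[N] = 0.21 × 5 = 1.05 (a 5-km stretch = 5 kilometres); E[cost] = 1.05 × £40 = £42.

£42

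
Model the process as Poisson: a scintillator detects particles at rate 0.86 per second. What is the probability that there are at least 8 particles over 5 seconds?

Over the interval, μ = 0.86 × 5 = 4.3 (5 seconds).
P(N ≥ 8) = 1 − P(N ≤ 7) = 1 − Σ_{j=0}^{7} e^(−μ) μ^j/j! ≈ 0.0710.

0.0710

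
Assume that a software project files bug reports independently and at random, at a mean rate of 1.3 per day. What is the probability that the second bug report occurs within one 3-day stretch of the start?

0.9008

Over the interval, μ = 1.3 × 3 = 3.9 (a 3-day stretch = 3 days).
The second arrival falls in the interval iff at least 2 events occur there: P(S_2 ≤ t) = P(N ≥ 2) = 1 − P(N ≤ 1) ≈ 0.9008.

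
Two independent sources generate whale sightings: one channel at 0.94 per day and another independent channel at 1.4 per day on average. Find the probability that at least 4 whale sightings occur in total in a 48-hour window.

Independent Poisson processes superpose: combined rate λ = 0.94 + 1.4 = 2.34 per day.
Over the interval, μ = 2.34 × 2 = 4.68 (a 48-hour window = 2 days).
P(N ≥ 4) = 1 − P(N ≤ 3) ≈ 0.6872.

0.6872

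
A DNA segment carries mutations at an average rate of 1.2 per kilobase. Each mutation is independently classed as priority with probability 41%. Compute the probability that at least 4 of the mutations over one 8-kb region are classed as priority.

0.5539

Thinning: the mutations that are classed as priority themselves form a Poisson process with rate 0.41 × 1.2 = 0.492 per kilobase.
Over the interval, μ = 0.492 × 8 = 3.936 (an 8-kb region = 8 kilobases).
P(N ≥ 4) = 1 − P(N ≤ 3) ≈ 0.5539.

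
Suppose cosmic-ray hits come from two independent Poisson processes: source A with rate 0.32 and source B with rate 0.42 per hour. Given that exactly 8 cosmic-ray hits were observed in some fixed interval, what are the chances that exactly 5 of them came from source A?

0.1548

Given the total, each event is independently from source A with probability p = λ_A/(λ_A+λ_B) = 0.32/0.74 ≈ 0.4324.
So K ~ Binomial(8, 0.32/0.74): P(K = 5) = C(8,5) · (0.32/0.74)^5 · (0.42/0.74)^3 ≈ 0.1548.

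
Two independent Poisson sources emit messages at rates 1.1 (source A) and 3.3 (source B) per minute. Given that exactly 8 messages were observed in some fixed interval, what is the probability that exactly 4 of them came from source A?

0.0865

Given the total, each event is independently from source A with probability p = λ_A/(λ_A+λ_B) = 1.1/4.4 = 0.2500.
So K ~ Binomial(8, 1.1/4.4): P(K = 4) = C(8,4) · (1.1/4.4)^4 · (3.3/4.4)^4 ≈ 0.0865.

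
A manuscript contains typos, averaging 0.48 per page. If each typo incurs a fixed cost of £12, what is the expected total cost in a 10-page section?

£57.6

E[N] = 0.48 × 10 = 4.8 (a 10-page section = 10 pages); E[cost] = 4.8 × £12 = £57.6.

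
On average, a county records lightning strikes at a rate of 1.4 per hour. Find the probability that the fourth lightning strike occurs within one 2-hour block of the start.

0.3081

Over the interval, μ = 1.4 × 2 = 2.8 (a 2-hour block = 2 hours).
The fourth arrival falls in the interval iff at least 4 events occur there: P(S_4 ≤ t) = P(N ≥ 4) = 1 − P(N ≤ 3) ≈ 0.3081.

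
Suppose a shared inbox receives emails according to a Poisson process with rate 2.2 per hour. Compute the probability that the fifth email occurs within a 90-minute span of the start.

0.2374

Over the interval, μ = 2.2 × 1.5 = 3.3 (a 90-minute span = 1.5 hours).
The fifth arrival falls in the interval iff at least 5 events occur there: P(S_5 ≤ t) = P(N ≥ 5) = 1 − P(N ≤ 4) ≈ 0.2374.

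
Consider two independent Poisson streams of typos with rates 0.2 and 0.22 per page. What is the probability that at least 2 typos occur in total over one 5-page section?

0.6204

Independent Poisson processes superpose: combined rate λ = 0.2 + 0.22 = 0.42 per page.
Over the interval, μ = 0.42 × 5 = 2.1 (a 5-page section = 5 pages).
P(N ≥ 2) = 1 − P(N ≤ 1) ≈ 0.6204.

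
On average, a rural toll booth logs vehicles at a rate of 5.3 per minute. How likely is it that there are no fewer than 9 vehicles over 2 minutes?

0.7306

Over the interval, μ = 5.3 × 2 = 10.6 (2 minutes).
P(N ≥ 9) = 1 − P(N ≤ 8) = 1 − Σ_{j=0}^{8} e^(−μ) μ^j/j! ≈ 0.7306.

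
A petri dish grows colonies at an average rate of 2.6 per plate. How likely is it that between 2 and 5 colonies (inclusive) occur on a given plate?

0.6836

With mean μ = 2.6 per plate,
P(2 ≤ N ≤ 5) = Σ_{j=2}^{5} e^(−2.6) · 2.6^j/j! ≈ 0.6836.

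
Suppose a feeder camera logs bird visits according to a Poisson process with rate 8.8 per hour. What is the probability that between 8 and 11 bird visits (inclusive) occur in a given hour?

With mean μ = 8.8 per hour,
P(8 ≤ N ≤ 11) = Σ_{j=8}^{11} e^(−8.8) · 8.8^j/j! ≈ 0.4741.

0.4741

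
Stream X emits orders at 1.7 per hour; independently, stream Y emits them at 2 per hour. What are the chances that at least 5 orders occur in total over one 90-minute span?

0.6502

Independent Poisson processes superpose: combined rate λ = 1.7 + 2 = 3.7 per hour.
Over the interval, μ = 3.7 × 1.5 = 5.55 (a 90-minute span = 1.5 hours).
P(N ≥ 5) = 1 − P(N ≤ 4) ≈ 0.6502.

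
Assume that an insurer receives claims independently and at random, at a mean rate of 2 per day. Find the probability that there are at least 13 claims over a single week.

Over the interval, μ = 2 × 7 = 14 (a week = 7 days).
P(N ≥ 13) = 1 − P(N ≤ 12) = 1 − Σ_{j=0}^{12} e^(−μ) μ^j/j! ≈ 0.6415.

0.6415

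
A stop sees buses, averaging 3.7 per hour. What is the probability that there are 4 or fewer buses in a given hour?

With mean μ = 3.7 per hour,
P(N ≤ 4) = Σ_{j=0}^{4} e^(−μ) μ^j/j! ≈ 0.6872.

0.6872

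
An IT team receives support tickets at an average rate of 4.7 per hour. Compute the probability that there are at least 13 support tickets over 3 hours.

Over the interval, μ = 4.7 × 3 = 14.1 (3 hours).
P(N ≥ 13) = 1 − P(N ≤ 12) = 1 − Σ_{j=0}^{12} e^(−μ) μ^j/j! ≈ 0.6513.

0.6513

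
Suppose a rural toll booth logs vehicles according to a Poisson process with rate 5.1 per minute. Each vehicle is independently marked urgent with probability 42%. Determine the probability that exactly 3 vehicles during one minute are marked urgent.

Thinning: the vehicles that are marked urgent themselves form a Poisson process with rate 0.42 × 5.1 = 2.142 per minute.
So μ = 2.142.
P(N = 3) = e^(−2.142) · 2.142^3/3! ≈ 0.1923.

0.1923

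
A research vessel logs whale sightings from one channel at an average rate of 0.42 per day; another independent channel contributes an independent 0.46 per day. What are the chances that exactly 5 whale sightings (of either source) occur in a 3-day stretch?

0.0763

Independent Poisson processes superpose: combined rate λ = 0.42 + 0.46 = 0.88 per day.
Over the interval, μ = 0.88 × 3 = 2.64 (a 3-day stretch = 3 days).
P(N = 5) = e^(−2.64) · 2.64^5/5! ≈ 0.0763.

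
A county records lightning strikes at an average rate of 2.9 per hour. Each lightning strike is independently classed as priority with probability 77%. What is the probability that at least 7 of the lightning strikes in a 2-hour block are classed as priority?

0.1646

Thinning: the lightning strikes that are classed as priority themselves form a Poisson process with rate 0.77 × 2.9 = 2.233 per hour.
Over the interval, μ = 2.233 × 2 = 4.466 (a 2-hour block = 2 hours).
P(N ≥ 7) = 1 − P(N ≤ 6) ≈ 0.1646.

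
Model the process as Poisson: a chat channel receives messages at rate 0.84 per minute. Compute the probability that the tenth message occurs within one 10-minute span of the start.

Over the interval, μ = 0.84 × 10 = 8.4 (a 10-minute span = 10 minutes).
The tenth arrival falls in the interval iff at least 10 events occur there: P(S_10 ≤ t) = P(N ≥ 10) = 1 − P(N ≤ 9) ≈ 0.3341.

0.3341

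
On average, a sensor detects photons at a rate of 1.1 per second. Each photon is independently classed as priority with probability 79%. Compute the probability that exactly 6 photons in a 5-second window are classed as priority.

Thinning: the photons that are classed as priority themselves form a Poisson process with rate 0.79 × 1.1 = 0.869 per second.
Over the interval, μ = 0.869 × 5 = 4.345 (a 5-second window = 5 seconds).
P(N = 6) = e^(−4.345) · 4.345^6/6! ≈ 0.1212.

0.1212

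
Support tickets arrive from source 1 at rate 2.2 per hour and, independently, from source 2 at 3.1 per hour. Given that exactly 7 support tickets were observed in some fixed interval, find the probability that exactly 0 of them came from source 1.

0.0234

Given the total, each event is independently from source 1 with probability p = λ_1/(λ_1+λ_2) = 2.2/5.3 ≈ 0.4151.
So K ~ Binomial(7, 2.2/5.3): P(K = 0) = C(7,0) · (2.2/5.3)^0 · (3.1/5.3)^7 ≈ 0.0234.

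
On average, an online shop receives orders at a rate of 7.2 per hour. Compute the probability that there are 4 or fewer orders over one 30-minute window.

Over the interval, μ = 7.2 × 0.5 = 3.6 (a 30-minute window = 0.5 hours).
P(N ≤ 4) = Σ_{j=0}^{4} e^(−μ) μ^j/j! ≈ 0.7064.

0.7064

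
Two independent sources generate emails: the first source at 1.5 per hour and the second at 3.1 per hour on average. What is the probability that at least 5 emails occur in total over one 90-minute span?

Independent Poisson processes superpose: combined rate λ = 1.5 + 3.1 = 4.6 per hour.
Over the interval, μ = 4.6 × 1.5 = 6.9 (a 90-minute span = 1.5 hours).
P(N ≥ 5) = 1 − P(N ≤ 4) ≈ 0.8177.

0.8177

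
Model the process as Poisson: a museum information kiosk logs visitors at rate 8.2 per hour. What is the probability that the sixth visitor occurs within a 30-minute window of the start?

0.2307

Over the interval, μ = 8.2 × 0.5 = 4.1 (a 30-minute window = 0.5 hours).
The sixth arrival falls in the interval iff at least 6 events occur there: P(S_6 ≤ t) = P(N ≥ 6) = 1 − P(N ≤ 5) ≈ 0.2307.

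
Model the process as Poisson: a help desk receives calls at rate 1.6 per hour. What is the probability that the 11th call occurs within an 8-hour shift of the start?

Over the interval, μ = 1.6 × 8 = 12.8 (an 8-hour shift = 8 hours).
The 11th arrival falls in the interval iff at least 11 events occur there: P(S_11 ≤ t) = P(N ≥ 11) = 1 − P(N ≤ 10) ≈ 0.7307.

0.7307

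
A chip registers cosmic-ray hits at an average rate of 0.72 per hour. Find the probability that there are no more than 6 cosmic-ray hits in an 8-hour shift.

0.6448

Over the interval, μ = 0.72 × 8 = 5.76 (an 8-hour shift = 8 hours).
P(N ≤ 6) = Σ_{j=0}^{6} e^(−μ) μ^j/j! ≈ 0.6448.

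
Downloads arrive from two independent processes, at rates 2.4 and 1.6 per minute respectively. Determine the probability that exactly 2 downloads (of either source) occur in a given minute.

0.1465

Independent Poisson processes superpose: combined rate λ = 2.4 + 1.6 = 4 per minute.
So μ = 4.
P(N = 2) = e^(−4) · 4^2/2! ≈ 0.1465.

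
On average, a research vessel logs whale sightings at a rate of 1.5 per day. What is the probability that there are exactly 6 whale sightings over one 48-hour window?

Over the interval, μ = 1.5 × 2 = 3 (a 48-hour window = 2 days).
P(N = 6) = e^(−μ) μ^6/6! = e^(−3) · 3^6/720 ≈ 0.0504.

0.0504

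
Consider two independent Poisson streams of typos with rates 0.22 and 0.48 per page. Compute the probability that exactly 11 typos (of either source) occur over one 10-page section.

0.0452

Independent Poisson processes superpose: combined rate λ = 0.22 + 0.48 = 0.7 per page.
Over the interval, μ = 0.7 × 10 = 7 (a 10-page section = 10 pages).
P(N = 11) = e^(−7) · 7^11/11! ≈ 0.0452.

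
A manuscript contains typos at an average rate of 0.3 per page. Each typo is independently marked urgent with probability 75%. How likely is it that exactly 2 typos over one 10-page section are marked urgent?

0.2668

Thinning: the typos that are marked urgent themselves form a Poisson process with rate 0.75 × 0.3 = 0.225 per page.
Over the interval, μ = 0.225 × 10 = 2.25 (a 10-page section = 10 pages).
P(N = 2) = e^(−2.25) · 2.25^2/2! ≈ 0.2668.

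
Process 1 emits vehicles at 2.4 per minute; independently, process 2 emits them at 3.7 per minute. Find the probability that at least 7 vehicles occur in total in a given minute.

Independent Poisson processes superpose: combined rate λ = 2.4 + 3.7 = 6.1 per minute.
So μ = 6.1.
P(N ≥ 7) = 1 − P(N ≤ 6) ≈ 0.4098.

0.4098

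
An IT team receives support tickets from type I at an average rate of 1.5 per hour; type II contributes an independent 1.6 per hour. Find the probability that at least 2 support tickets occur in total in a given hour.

Independent Poisson processes superpose: combined rate λ = 1.5 + 1.6 = 3.1 per hour.
So μ = 3.1.
P(N ≥ 2) = 1 − P(N ≤ 1) ≈ 0.8153.

0.8153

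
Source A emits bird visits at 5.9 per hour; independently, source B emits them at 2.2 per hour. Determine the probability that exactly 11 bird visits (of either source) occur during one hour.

0.0749

Independent Poisson processes superpose: combined rate λ = 5.9 + 2.2 = 8.1 per hour.
So μ = 8.1.
P(N = 11) = e^(−8.1) · 8.1^11/11! ≈ 0.0749.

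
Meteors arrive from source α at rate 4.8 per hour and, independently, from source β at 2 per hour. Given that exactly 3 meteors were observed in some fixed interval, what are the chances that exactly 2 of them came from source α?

Given the total, each event is independently from source α with probability p = λ_α/(λ_α+λ_β) = 4.8/6.8 ≈ 0.7059.
So K ~ Binomial(3, 4.8/6.8): P(K = 2) = C(3,2) · (4.8/6.8)^2 · (2/6.8)^1 ≈ 0.4396.

0.4396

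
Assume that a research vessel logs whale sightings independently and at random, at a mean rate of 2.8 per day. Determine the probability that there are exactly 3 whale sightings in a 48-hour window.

Over the interval, μ = 2.8 × 2 = 5.6 (a 48-hour window = 2 days).
P(N = 3) = e^(−μ) μ^3/3! = e^(−5.6) · 5.6^3/6 ≈ 0.1082.

0.1082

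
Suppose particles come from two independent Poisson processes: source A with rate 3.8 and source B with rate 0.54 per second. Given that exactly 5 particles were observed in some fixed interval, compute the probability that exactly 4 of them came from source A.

0.3656

Given the total, each event is independently from source A with probability p = λ_A/(λ_A+λ_B) = 3.8/4.34 ≈ 0.8756.
So K ~ Binomial(5, 3.8/4.34): P(K = 4) = C(5,4) · (3.8/4.34)^4 · (0.54/4.34)^1 ≈ 0.3656.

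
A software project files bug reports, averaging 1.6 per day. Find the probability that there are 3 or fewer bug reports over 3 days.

Over the interval, μ = 1.6 × 3 = 4.8 (3 days).
P(N ≤ 3) = Σ_{j=0}^{3} e^(−μ) μ^j/j! ≈ 0.2942.

0.2942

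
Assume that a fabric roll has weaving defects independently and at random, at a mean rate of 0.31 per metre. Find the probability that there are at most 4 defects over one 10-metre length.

Over the interval, μ = 0.31 × 10 = 3.1 (a 10-metre length = 10 metres).
P(N ≤ 4) = Σ_{j=0}^{4} e^(−μ) μ^j/j! ≈ 0.7982.

0.7982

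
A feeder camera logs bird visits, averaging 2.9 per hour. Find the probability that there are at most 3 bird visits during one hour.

0.6696

With mean μ = 2.9 per hour,
P(N ≤ 3) = Σ_{j=0}^{3} e^(−μ) μ^j/j! ≈ 0.6696.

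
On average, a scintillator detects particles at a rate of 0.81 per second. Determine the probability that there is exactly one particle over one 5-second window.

Over the interval, μ = 0.81 × 5 = 4.05 (a 5-second window = 5 seconds).
P(N = 1) = e^(−μ) μ^1/1! = e^(−4.05) · 4.05^1/1 ≈ 0.0706.

0.0706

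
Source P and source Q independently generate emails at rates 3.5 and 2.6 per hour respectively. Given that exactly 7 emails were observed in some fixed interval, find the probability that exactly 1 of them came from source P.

Given the total, each event is independently from source P with probability p = λ_P/(λ_P+λ_Q) = 3.5/6.1 ≈ 0.5738.
So K ~ Binomial(7, 3.5/6.1): P(K = 1) = C(7,1) · (3.5/6.1)^1 · (2.6/6.1)^6 ≈ 0.0241.

0.0241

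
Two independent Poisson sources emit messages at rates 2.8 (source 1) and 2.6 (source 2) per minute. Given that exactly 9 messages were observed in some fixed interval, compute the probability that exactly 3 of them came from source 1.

0.1459

Given the total, each event is independently from source 1 with probability p = λ_1/(λ_1+λ_2) = 2.8/5.4 ≈ 0.5185.
So K ~ Binomial(9, 2.8/5.4): P(K = 3) = C(9,3) · (2.8/5.4)^3 · (2.6/5.4)^6 ≈ 0.1459.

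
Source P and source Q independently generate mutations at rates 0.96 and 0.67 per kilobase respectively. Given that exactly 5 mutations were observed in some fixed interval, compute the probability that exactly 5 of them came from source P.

0.0709

Given the total, each event is independently from source P with probability p = λ_P/(λ_P+λ_Q) = 0.96/1.63 ≈ 0.5890.
So K ~ Binomial(5, 0.96/1.63): P(K = 5) = C(5,5) · (0.96/1.63)^5 · (0.67/1.63)^0 ≈ 0.0709.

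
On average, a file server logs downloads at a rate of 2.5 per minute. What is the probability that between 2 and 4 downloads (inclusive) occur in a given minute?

With mean μ = 2.5 per minute,
P(2 ≤ N ≤ 4) = Σ_{j=2}^{4} e^(−2.5) · 2.5^j/j! ≈ 0.6039.

0.6039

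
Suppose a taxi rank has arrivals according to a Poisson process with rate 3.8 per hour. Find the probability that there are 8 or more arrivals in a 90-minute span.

Over the interval, μ = 3.8 × 1.5 = 5.7 (a 90-minute span = 1.5 hours).
P(N ≥ 8) = 1 − P(N ≤ 7) = 1 − Σ_{j=0}^{7} e^(−μ) μ^j/j! ≈ 0.2159.

0.2159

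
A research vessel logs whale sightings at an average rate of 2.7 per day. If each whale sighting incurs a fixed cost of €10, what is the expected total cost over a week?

€189

E[N] = 2.7 × 7 = 18.9 (a week = 7 days); E[cost] = 18.9 × €10 = €189.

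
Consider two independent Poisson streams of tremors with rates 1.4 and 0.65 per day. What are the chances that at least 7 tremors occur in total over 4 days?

Independent Poisson processes superpose: combined rate λ = 1.4 + 0.65 = 2.05 per day.
Over the interval, μ = 2.05 × 4 = 8.2 (4 days).
P(N ≥ 7) = 1 − P(N ≤ 6) ≈ 0.7104.

0.7104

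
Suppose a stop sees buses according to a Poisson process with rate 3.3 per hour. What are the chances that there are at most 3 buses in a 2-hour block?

0.1052

Over the interval, μ = 3.3 × 2 = 6.6 (a 2-hour block = 2 hours).
P(N ≤ 3) = Σ_{j=0}^{3} e^(−μ) μ^j/j! ≈ 0.1052.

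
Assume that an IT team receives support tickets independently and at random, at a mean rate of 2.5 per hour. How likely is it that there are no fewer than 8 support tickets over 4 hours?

Over the interval, μ = 2.5 × 4 = 10 (4 hours).
P(N ≥ 8) = 1 − P(N ≤ 7) = 1 − Σ_{j=0}^{7} e^(−μ) μ^j/j! ≈ 0.7798.

0.7798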